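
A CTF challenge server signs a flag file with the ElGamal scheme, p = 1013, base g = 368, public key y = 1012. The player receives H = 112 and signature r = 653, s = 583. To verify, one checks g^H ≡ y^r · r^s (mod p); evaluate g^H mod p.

923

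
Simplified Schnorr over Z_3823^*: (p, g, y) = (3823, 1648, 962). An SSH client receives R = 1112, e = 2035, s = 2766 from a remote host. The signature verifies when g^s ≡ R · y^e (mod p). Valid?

g^s mod p:
Squares mod 3823: 1648^1≡1648, 1648^2≡1574, 1648^4≡172, 1648^8≡2823, 1648^16≡2197, 1648^32≡2183, 1648^64≡2031, 1648^128≡3767, 1648^256≡3136, 1648^512≡1740, 1648^1024≡3607, 1648^2048≡780
2766 = 2048 + 512 + 128 + 64 + 8 + 4 + 2, so 1648^2766 ≡ 780·1740·3767·2031·2823·172·1574 ≡ 3358 (mod 3823)
R · y^e mod p:
Squares mod 3823: 962^1≡962, 962^2≡278, 962^4≡824, 962^8≡2305, 962^16≡2878, 962^32≡2266, 962^64≡467, 962^128≡178, 962^256≡1100, 962^512≡1932, 962^1024≡1376
2035 = 1024 + 512 + 256 + 128 + 64 + 32 + 16 + 2 + 1, so 962^2035 ≡ 1376·1932·1100·178·467·2266·2878·278·962 ≡ 2719 (mod 3823)
1112·2719 = 3023528 ≡ 3358 (mod 3823)
3358 ≡ 3358 (mod 3823); signature holds.

yes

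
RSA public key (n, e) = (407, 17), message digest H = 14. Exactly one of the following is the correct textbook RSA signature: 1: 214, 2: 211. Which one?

1

Candidate 1: Squares mod 407: 214^1≡214, 214^2≡212, 214^4≡174, 214^8≡158, 214^16≡137; 17 = 16 + 1, so 214^17 ≡ 137·214 ≡ 14 (mod 407)
  → matches H = 14
Candidate 2: Squares mod 407: 211^1≡211, 211^2≡158, 211^4≡137, 211^8≡47, 211^16≡174; 17 = 16 + 1, so 211^17 ≡ 174·211 ≡ 84 (mod 407)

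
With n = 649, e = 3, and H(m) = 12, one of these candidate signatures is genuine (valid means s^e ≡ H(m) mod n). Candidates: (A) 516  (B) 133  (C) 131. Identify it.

B

Candidate A: 516^3 mod 649 = 637
Candidate B: 133^3 mod 649 = 12
  → matches H(m) = 12
Candidate C: 131^3 mod 649 = 604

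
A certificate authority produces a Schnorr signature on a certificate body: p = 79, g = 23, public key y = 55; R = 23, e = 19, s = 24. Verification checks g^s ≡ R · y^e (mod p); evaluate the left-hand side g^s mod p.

23^2 = 529 ≡ 55
23^4 ≡ 55^2 = 3025 ≡ 23
23^8 ≡ 23^2 = 529 ≡ 55
23^16 ≡ 55^2 = 3025 ≡ 23
24 = 16 + 8, so 23^24 ≡ 23·55 ≡ 1 (mod 79)

1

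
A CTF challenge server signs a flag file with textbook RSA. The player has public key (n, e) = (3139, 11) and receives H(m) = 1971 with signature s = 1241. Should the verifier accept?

Squares mod 3139: s^1≡1241, s^2≡1971, s^4≡1898, s^8≡1971
11 = 8 + 2 + 1, so s^11 ≡ 1971·1971·1241 ≡ 1168 (mod 3139)
s^11 mod 3139 = 1168, but H(m) = 1971.

reject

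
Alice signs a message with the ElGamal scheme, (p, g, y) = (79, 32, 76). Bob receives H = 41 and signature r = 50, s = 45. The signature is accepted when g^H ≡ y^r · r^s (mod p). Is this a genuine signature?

forged

Left side g^H mod p:
Squares mod 79: 32^1≡32, 32^2≡76, 32^4≡9, 32^8≡2, 32^16≡4, 32^32≡16
41 = 32 + 8 + 1, so 32^41 ≡ 16·2·32 ≡ 76 (mod 79)
Right side y^r · r^s mod p:
Squares mod 79: 76^1≡76, 76^2≡9, 76^4≡2, 76^8≡4, 76^16≡16, 76^32≡19
50 = 32 + 16 + 2, so 76^50 ≡ 19·16·9 ≡ 50 (mod 79)
Squares mod 79: 50^1≡50, 50^2≡51, 50^4≡73, 50^8≡36, 50^16≡32, 50^32≡76
45 = 32 + 8 + 4 + 1, so 50^45 ≡ 76·36·73·50 ≡ 10 (mod 79)
50·10 = 500 ≡ 26 (mod 79)
76 ≠ 26, so verification fails.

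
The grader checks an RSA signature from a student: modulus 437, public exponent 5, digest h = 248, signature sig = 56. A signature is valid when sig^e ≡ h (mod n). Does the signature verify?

does not verify

sig^2 ≡ 56^2 = 3136 ≡ 77
sig^4 ≡ 77^2 = 5929 ≡ 248
5 = 4 + 1, so sig^5 ≡ 248·56 ≡ 341 (mod 437)
341 ≠ 248, so verification fails.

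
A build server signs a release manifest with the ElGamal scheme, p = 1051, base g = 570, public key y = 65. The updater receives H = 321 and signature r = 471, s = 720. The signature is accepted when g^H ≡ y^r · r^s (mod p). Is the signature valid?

Left side g^H mod p:
Squares mod 1051: 570^1≡570, 570^2≡141, 570^4≡963, 570^8≡387, 570^16≡527, 570^32≡265, 570^64≡859, 570^128≡79, 570^256≡986
321 = 256 + 64 + 1, so 570^321 ≡ 986·859·570 ≡ 432 (mod 1051)
Right side y^r · r^s mod p:
Squares mod 1051: 65^1≡65, 65^2≡21, 65^4≡441, 65^8≡46, 65^16≡14, 65^32≡196, 65^64≡580, 65^128≡80, 65^256≡94
471 = 256 + 128 + 64 + 16 + 4 + 2 + 1, so 65^471 ≡ 94·80·580·14·441·21·65 ≡ 879 (mod 1051)
Squares mod 1051: 471^1≡471, 471^2≡80, 471^4≡94, 471^8≡428, 471^16≡310, 471^32≡459, 471^64≡481, 471^128≡141, 471^256≡963, 471^512≡387
720 = 512 + 128 + 64 + 16, so 471^720 ≡ 387·141·481·310 ≡ 710 (mod 1051)
879·710 = 624090 ≡ 847 (mod 1051)
432 ≠ 847, so verification fails.

invalid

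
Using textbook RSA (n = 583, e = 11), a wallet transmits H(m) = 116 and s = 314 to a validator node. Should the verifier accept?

accept

s^2 ≡ 314^2 = 98596 ≡ 69
s^4 ≡ 69^2 = 4761 ≡ 97
s^8 ≡ 97^2 = 9409 ≡ 81
11 = 8 + 2 + 1, so s^11 ≡ 81·69·314 ≡ 116 (mod 583)
Since 116 equals the digest 116, verification succeeds.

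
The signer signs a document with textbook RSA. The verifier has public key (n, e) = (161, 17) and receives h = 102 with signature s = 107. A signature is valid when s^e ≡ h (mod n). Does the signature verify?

verifies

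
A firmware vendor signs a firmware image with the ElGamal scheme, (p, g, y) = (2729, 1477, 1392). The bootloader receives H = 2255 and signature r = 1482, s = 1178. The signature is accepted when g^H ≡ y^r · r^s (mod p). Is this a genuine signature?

Left side g^H mod p:
Squares mod 2729: 1477^1≡1477, 1477^2≡1058, 1477^4≡474, 1477^8≡898, 1477^16≡1349, 1477^32≡2287, 1477^64≡1605, 1477^128≡2578, 1477^256≡969, 1477^512≡185, 1477^1024≡1477, 1477^2048≡1058
2255 = 2048 + 128 + 64 + 8 + 4 + 2 + 1, so 1477^2255 ≡ 1058·2578·1605·898·474·1058·1477 ≡ 1096 (mod 2729)
Right side y^r · r^s mod p:
Squares mod 2729: 1392^1≡1392, 1392^2≡74, 1392^4≡18, 1392^8≡324, 1392^16≡1274, 1392^32≡2050, 1392^64≡2569, 1392^128≡1039, 1392^256≡1566, 1392^512≡1714, 1392^1024≡1392
1482 = 1024 + 256 + 128 + 64 + 8 + 2, so 1392^1482 ≡ 1392·1566·1039·2569·324·74 ≡ 1519 (mod 2729)
Squares mod 2729: 1482^1≡1482, 1482^2≡2208, 1482^4≡1270, 1482^8≡61, 1482^16≡992, 1482^32≡1624, 1482^64≡1162, 1482^128≡2118, 1482^256≡2177, 1482^512≡1785, 1482^1024≡1482
1178 = 1024 + 128 + 16 + 8 + 2, so 1482^1178 ≡ 1482·2118·992·61·2208 ≡ 2596 (mod 2729)
1519·2596 = 3943324 ≡ 2648 (mod 2729)
1096 ≠ 2648, so verification fails.

forged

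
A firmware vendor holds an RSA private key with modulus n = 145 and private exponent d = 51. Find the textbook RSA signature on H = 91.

71

H^51 mod 145 = 71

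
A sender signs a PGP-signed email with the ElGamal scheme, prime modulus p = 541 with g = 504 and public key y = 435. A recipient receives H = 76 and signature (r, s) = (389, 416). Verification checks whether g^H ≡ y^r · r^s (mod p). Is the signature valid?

Left side g^H mod p:
504^2 = 254016 ≡ 287
504^4 ≡ 287^2 = 82369 ≡ 137
504^8 ≡ 137^2 = 18769 ≡ 375
504^16 ≡ 375^2 = 140625 ≡ 506
504^32 ≡ 506^2 = 256036 ≡ 143
504^64 ≡ 143^2 = 20449 ≡ 432
76 = 64 + 8 + 4, so 504^76 ≡ 432·375·137 ≡ 16 (mod 541)
Right side y^r · r^s mod p:
435^2 = 189225 ≡ 416
435^4 ≡ 416^2 = 173056 ≡ 477
435^8 ≡ 477^2 = 227529 ≡ 309
435^16 ≡ 309^2 = 95481 ≡ 265
435^32 ≡ 265^2 = 70225 ≡ 436
435^64 ≡ 436^2 = 190096 ≡ 205
435^128 ≡ 205^2 = 42025 ≡ 368
435^256 ≡ 368^2 = 135424 ≡ 174
389 = 256 + 128 + 4 + 1, so 435^389 ≡ 174·368·477·435 ≡ 384 (mod 541)
389^2 = 151321 ≡ 382
389^4 ≡ 382^2 = 145924 ≡ 395
389^8 ≡ 395^2 = 156025 ≡ 217
389^16 ≡ 217^2 = 47089 ≡ 22
389^32 ≡ 22^2 = 484
389^64 ≡ 484^2 = 234256 ≡ 3
389^128 ≡ 3^2 = 9
389^256 ≡ 9^2 = 81
416 = 256 + 128 + 32, so 389^416 ≡ 81·9·484 ≡ 104 (mod 541)
384·104 = 39936 ≡ 443 (mod 541)
16 ≠ 443, so verification fails.

invalid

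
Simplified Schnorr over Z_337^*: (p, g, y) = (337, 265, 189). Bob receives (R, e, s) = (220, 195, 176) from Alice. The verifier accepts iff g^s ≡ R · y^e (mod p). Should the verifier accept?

g^s mod p:
265^176 mod 337 = 208
R · y^e mod p:
189^195 mod 337 = 148
220·148 = 32560 ≡ 208 (mod 337)
208 ≡ 208 (mod 337); signature holds.

accept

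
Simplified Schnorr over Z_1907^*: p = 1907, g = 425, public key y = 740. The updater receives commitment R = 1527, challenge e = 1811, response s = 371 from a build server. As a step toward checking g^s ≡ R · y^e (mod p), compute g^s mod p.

795

Squares mod 1907: 425^1≡425, 425^2≡1367, 425^4≡1736, 425^8≡636, 425^16≡212, 425^32≡1083, 425^64≡84, 425^128≡1335, 425^256≡1087
371 = 256 + 64 + 32 + 16 + 2 + 1, so 425^371 ≡ 1087·84·1083·212·1367·425 ≡ 795 (mod 1907)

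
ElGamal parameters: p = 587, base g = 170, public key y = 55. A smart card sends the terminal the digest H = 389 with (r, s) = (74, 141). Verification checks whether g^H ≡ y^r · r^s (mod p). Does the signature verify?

Left side g^H mod p:
170^389 mod 587 = 460
Right side y^r · r^s mod p:
55^74 mod 587 = 261
74^141 mod 587 = 31
261·31 = 8091 ≡ 460 (mod 587)
460 ≡ 460 (mod 587), so the signature is genuine.

verifies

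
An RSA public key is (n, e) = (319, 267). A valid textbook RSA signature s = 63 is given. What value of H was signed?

s^267 mod 319 = 266

266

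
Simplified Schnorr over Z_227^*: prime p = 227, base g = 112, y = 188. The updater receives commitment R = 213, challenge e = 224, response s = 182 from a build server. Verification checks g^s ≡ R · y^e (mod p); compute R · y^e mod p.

87

Squares mod 227: 188^1≡188, 188^2≡159, 188^4≡84, 188^8≡19, 188^16≡134, 188^32≡23, 188^64≡75, 188^128≡177
224 = 128 + 64 + 32, so 188^224 ≡ 177·75·23 ≡ 10 (mod 227)
R · y^e ≡ 213·10 = 2130 ≡ 87 (mod 227)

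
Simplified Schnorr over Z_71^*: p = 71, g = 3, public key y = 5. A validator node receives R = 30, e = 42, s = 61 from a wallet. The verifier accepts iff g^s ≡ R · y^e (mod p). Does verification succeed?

g^s mod p:
3^61 mod 71 = 40
R · y^e mod p:
5^42 mod 71 = 25
30·25 = 750 ≡ 40 (mod 71)
40 ≡ 40 (mod 71); signature holds.

passes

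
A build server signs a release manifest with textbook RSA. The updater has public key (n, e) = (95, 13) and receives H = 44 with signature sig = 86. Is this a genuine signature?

sig^2 ≡ 86^2 = 7396 ≡ 81
sig^4 ≡ 81^2 = 6561 ≡ 6
sig^8 ≡ 6^2 = 36
13 = 8 + 4 + 1, so sig^13 ≡ 36·6·86 ≡ 51 (mod 95)
sig^13 mod 95 = 51, but H = 44.

forged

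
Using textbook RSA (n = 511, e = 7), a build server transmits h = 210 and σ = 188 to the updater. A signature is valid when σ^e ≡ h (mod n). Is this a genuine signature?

σ^2 ≡ 188^2 = 35344 ≡ 85
σ^4 ≡ 85^2 = 7225 ≡ 71
7 = 4 + 2 + 1, so σ^7 ≡ 71·85·188 ≡ 160 (mod 511)
σ^7 mod 511 = 160, but h = 210.

forged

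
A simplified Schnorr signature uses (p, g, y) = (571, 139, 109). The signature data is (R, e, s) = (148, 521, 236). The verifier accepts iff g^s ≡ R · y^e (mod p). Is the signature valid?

invalid

g^s mod p:
139^236 mod 571 = 483
R · y^e mod p:
109^521 mod 571 = 461
148·461 = 68228 ≡ 279 (mod 571)
483 ≠ 279; the check fails.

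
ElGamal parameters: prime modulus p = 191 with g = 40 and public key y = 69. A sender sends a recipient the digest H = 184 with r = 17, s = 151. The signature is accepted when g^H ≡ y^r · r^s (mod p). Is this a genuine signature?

genuine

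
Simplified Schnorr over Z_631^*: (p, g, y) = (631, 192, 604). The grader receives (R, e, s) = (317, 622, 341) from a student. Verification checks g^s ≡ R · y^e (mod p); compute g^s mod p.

280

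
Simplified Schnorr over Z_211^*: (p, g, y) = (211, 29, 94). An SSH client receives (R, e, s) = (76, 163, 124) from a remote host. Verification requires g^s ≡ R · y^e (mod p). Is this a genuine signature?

g^s mod p:
Squares mod 211: 29^1≡29, 29^2≡208, 29^4≡9, 29^8≡81, 29^16≡20, 29^32≡189, 29^64≡62
124 = 64 + 32 + 16 + 8 + 4, so 29^124 ≡ 62·189·20·81·9 ≡ 52 (mod 211)
R · y^e mod p:
Squares mod 211: 94^1≡94, 94^2≡185, 94^4≡43, 94^8≡161, 94^16≡179, 94^32≡180, 94^64≡117, 94^128≡185
163 = 128 + 32 + 2 + 1, so 94^163 ≡ 185·180·185·94 ≡ 32 (mod 211)
76·32 = 2432 ≡ 111 (mod 211)
52 ≠ 111; the check fails.

forged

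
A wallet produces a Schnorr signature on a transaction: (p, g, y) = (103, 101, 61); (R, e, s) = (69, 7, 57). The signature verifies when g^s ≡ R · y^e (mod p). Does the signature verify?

g^s mod p:
101^57 mod 103 = 39
R · y^e mod p:
61^7 mod 103 = 14
69·14 = 966 ≡ 39 (mod 103)
39 ≡ 39 (mod 103); signature holds.

verifies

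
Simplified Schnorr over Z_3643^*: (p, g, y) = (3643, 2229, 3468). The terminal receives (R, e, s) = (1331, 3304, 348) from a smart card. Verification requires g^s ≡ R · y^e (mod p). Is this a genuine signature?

g^s mod p:
2229^348 mod 3643 = 598
R · y^e mod p:
3468^3304 mod 3643 = 1312
1331·1312 = 1746272 ≡ 1275 (mod 3643)
598 ≠ 1275; the check fails.

forged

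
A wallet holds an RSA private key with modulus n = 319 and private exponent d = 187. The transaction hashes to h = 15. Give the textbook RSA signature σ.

280

h^187 mod 319 = 280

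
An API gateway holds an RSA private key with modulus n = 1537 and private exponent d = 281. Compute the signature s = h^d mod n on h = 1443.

h^2 ≡ 1443^2 = 2082249 ≡ 1151
h^4 ≡ 1151^2 = 1324801 ≡ 1444
h^8 ≡ 1444^2 = 2085136 ≡ 964
h^16 ≡ 964^2 = 929296 ≡ 948
h^32 ≡ 948^2 = 898704 ≡ 1096
h^64 ≡ 1096^2 = 1201216 ≡ 819
h^128 ≡ 819^2 = 670761 ≡ 629
h^256 ≡ 629^2 = 395641 ≡ 632
281 = 256 + 16 + 8 + 1, so h^281 ≡ 632·948·964·1443 ≡ 283 (mod 1537)

283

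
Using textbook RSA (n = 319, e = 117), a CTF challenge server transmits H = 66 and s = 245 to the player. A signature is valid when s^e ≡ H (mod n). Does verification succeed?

Squares mod 319: s^1≡245, s^2≡53, s^4≡257, s^8≡16, s^16≡256, s^32≡141, s^64≡103
117 = 64 + 32 + 16 + 4 + 1, so s^117 ≡ 103·141·256·257·245 ≡ 64 (mod 319)
s^117 mod 319 = 64, but H = 66.

fails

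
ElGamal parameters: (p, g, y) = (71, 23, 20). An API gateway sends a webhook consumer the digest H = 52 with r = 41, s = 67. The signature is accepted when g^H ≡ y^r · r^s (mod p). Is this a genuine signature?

forged

Left side g^H mod p:
23^52 mod 71 = 45
Right side y^r · r^s mod p:
20^41 mod 71 = 32
41^67 mod 71 = 39
32·39 = 1248 ≡ 41 (mod 71)
45 ≠ 41, so verification fails.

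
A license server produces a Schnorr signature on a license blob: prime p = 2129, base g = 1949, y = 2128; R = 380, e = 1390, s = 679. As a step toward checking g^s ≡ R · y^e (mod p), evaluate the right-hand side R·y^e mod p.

2128^1390 mod 2129 = 1
R · y^e ≡ 380·1 = 380 ≡ 380 (mod 2129)

380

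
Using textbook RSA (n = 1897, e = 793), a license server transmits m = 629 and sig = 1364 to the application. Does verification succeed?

passes

sig^2 ≡ 1364^2 = 1860496 ≡ 1436
sig^4 ≡ 1436^2 = 2062096 ≡ 57
sig^8 ≡ 57^2 = 3249 ≡ 1352
sig^16 ≡ 1352^2 = 1827904 ≡ 1093
sig^32 ≡ 1093^2 = 1194649 ≡ 1436
sig^64 ≡ 1436^2 = 2062096 ≡ 57
sig^128 ≡ 57^2 = 3249 ≡ 1352
sig^256 ≡ 1352^2 = 1827904 ≡ 1093
sig^512 ≡ 1093^2 = 1194649 ≡ 1436
793 = 512 + 256 + 16 + 8 + 1, so sig^793 ≡ 1436·1093·1093·1352·1364 ≡ 629 (mod 1897)
sig^793 mod 1897 = 629 matches m.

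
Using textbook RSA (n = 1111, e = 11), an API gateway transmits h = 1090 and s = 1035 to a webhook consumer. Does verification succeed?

passes

s^2 ≡ 1035^2 = 1071225 ≡ 221
s^4 ≡ 221^2 = 48841 ≡ 1068
s^8 ≡ 1068^2 = 1140624 ≡ 738
11 = 8 + 2 + 1, so s^11 ≡ 738·221·1035 ≡ 1090 (mod 1111)
Since 1090 equals the digest 1090, verification succeeds.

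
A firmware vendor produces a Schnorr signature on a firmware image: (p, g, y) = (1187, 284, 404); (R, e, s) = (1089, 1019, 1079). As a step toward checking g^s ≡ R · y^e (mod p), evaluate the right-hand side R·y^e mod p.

691

404^2 = 163216 ≡ 597
404^4 ≡ 597^2 = 356409 ≡ 309
404^8 ≡ 309^2 = 95481 ≡ 521
404^16 ≡ 521^2 = 271441 ≡ 805
404^32 ≡ 805^2 = 648025 ≡ 1110
404^64 ≡ 1110^2 = 1232100 ≡ 1181
404^128 ≡ 1181^2 = 1394761 ≡ 36
404^256 ≡ 36^2 = 1296 ≡ 109
404^512 ≡ 109^2 = 11881 ≡ 11
1019 = 512 + 256 + 128 + 64 + 32 + 16 + 8 + 2 + 1, so 404^1019 ≡ 11·109·36·1181·1110·805·521·597·404 ≡ 538 (mod 1187)
R · y^e ≡ 1089·538 = 585882 ≡ 691 (mod 1187)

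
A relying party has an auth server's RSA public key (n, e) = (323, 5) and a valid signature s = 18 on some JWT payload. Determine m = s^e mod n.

18

s^2 ≡ 18^2 = 324 ≡ 1
s^4 ≡ 1^2 = 1
5 = 4 + 1, so s^5 ≡ 1·18 ≡ 18 (mod 323)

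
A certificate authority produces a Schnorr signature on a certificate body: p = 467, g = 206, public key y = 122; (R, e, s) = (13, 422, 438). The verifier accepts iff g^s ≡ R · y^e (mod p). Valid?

no

g^s mod p:
206^2 = 42436 ≡ 406
206^4 ≡ 406^2 = 164836 ≡ 452
206^8 ≡ 452^2 = 204304 ≡ 225
206^16 ≡ 225^2 = 50625 ≡ 189
206^32 ≡ 189^2 = 35721 ≡ 229
206^64 ≡ 229^2 = 52441 ≡ 137
206^128 ≡ 137^2 = 18769 ≡ 89
206^256 ≡ 89^2 = 7921 ≡ 449
438 = 256 + 128 + 32 + 16 + 4 + 2, so 206^438 ≡ 449·89·229·189·452·406 ≡ 159 (mod 467)
R · y^e mod p:
122^2 = 14884 ≡ 407
122^4 ≡ 407^2 = 165649 ≡ 331
122^8 ≡ 331^2 = 109561 ≡ 283
122^16 ≡ 283^2 = 80089 ≡ 232
122^32 ≡ 232^2 = 53824 ≡ 119
122^64 ≡ 119^2 = 14161 ≡ 151
122^128 ≡ 151^2 = 22801 ≡ 385
122^256 ≡ 385^2 = 148225 ≡ 186
422 = 256 + 128 + 32 + 4 + 2, so 122^422 ≡ 186·385·119·331·407 ≡ 23 (mod 467)
13·23 = 299 ≡ 299 (mod 467)
159 ≠ 299; the check fails.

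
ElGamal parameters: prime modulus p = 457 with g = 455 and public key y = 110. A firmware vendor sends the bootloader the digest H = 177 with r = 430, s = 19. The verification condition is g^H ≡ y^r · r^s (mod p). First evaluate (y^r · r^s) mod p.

336

110^2 = 12100 ≡ 218
110^4 ≡ 218^2 = 47524 ≡ 453
110^8 ≡ 453^2 = 205209 ≡ 16
110^16 ≡ 16^2 = 256
110^32 ≡ 256^2 = 65536 ≡ 185
110^64 ≡ 185^2 = 34225 ≡ 407
110^128 ≡ 407^2 = 165649 ≡ 215
110^256 ≡ 215^2 = 46225 ≡ 68
430 = 256 + 128 + 32 + 8 + 4 + 2, so 110^430 ≡ 68·215·185·16·453·218 ≡ 393 (mod 457)
430^2 = 184900 ≡ 272
430^4 ≡ 272^2 = 73984 ≡ 407
430^8 ≡ 407^2 = 165649 ≡ 215
430^16 ≡ 215^2 = 46225 ≡ 68
19 = 16 + 2 + 1, so 430^19 ≡ 68·272·430 ≡ 109 (mod 457)
y^r · r^s ≡ 393·109 = 42837 ≡ 336 (mod 457)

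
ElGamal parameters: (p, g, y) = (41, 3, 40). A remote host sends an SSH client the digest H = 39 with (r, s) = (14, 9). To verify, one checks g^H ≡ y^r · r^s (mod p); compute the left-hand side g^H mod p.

3^2 = 9
3^4 ≡ 9^2 = 81 ≡ 40
3^8 ≡ 40^2 = 1600 ≡ 1
3^16 ≡ 1^2 = 1
3^32 ≡ 1^2 = 1
39 = 32 + 4 + 2 + 1, so 3^39 ≡ 1·40·9·3 ≡ 14 (mod 41)

14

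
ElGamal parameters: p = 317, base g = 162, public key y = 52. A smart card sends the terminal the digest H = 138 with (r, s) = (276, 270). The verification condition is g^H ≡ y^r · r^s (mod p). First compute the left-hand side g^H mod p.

162^138 mod 317 = 138

138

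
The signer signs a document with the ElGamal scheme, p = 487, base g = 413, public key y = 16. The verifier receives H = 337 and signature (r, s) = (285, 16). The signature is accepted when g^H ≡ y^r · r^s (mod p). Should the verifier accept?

Left side g^H mod p:
413^2 = 170569 ≡ 119
413^4 ≡ 119^2 = 14161 ≡ 38
413^8 ≡ 38^2 = 1444 ≡ 470
413^16 ≡ 470^2 = 220900 ≡ 289
413^32 ≡ 289^2 = 83521 ≡ 244
413^64 ≡ 244^2 = 59536 ≡ 122
413^128 ≡ 122^2 = 14884 ≡ 274
413^256 ≡ 274^2 = 75076 ≡ 78
337 = 256 + 64 + 16 + 1, so 413^337 ≡ 78·122·289·413 ≡ 332 (mod 487)
Right side y^r · r^s mod p:
16^2 = 256
16^4 ≡ 256^2 = 65536 ≡ 278
16^8 ≡ 278^2 = 77284 ≡ 338
16^16 ≡ 338^2 = 114244 ≡ 286
16^32 ≡ 286^2 = 81796 ≡ 467
16^64 ≡ 467^2 = 218089 ≡ 400
16^128 ≡ 400^2 = 160000 ≡ 264
16^256 ≡ 264^2 = 69696 ≡ 55
285 = 256 + 16 + 8 + 4 + 1, so 16^285 ≡ 55·286·338·278·16 ≡ 238 (mod 487)
285^2 = 81225 ≡ 383
285^4 ≡ 383^2 = 146689 ≡ 102
285^8 ≡ 102^2 = 10404 ≡ 177
285^16 ≡ 177^2 = 31329 ≡ 161
238·161 = 38318 ≡ 332 (mod 487)
332 ≡ 332 (mod 487), so the signature is genuine.

accept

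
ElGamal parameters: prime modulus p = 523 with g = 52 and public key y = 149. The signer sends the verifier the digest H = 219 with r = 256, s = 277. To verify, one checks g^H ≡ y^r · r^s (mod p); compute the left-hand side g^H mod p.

52^2 = 2704 ≡ 89
52^4 ≡ 89^2 = 7921 ≡ 76
52^8 ≡ 76^2 = 5776 ≡ 23
52^16 ≡ 23^2 = 529 ≡ 6
52^32 ≡ 6^2 = 36
52^64 ≡ 36^2 = 1296 ≡ 250
52^128 ≡ 250^2 = 62500 ≡ 263
219 = 128 + 64 + 16 + 8 + 2 + 1, so 52^219 ≡ 263·250·6·23·89·52 ≡ 41 (mod 523)

41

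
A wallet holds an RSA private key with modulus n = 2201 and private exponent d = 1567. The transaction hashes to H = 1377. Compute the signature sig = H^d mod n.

H^1567 mod 2201 = 859

859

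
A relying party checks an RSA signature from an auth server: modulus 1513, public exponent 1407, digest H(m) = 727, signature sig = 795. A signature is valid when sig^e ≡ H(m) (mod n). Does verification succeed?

fails

sig^1407 mod 1513 = 786
sig^1407 mod 1513 = 786, but H(m) = 727.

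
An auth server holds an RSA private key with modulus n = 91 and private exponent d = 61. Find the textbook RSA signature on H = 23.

H^2 ≡ 23^2 = 529 ≡ 74
H^4 ≡ 74^2 = 5476 ≡ 16
H^8 ≡ 16^2 = 256 ≡ 74
H^16 ≡ 74^2 = 5476 ≡ 16
H^32 ≡ 16^2 = 256 ≡ 74
61 = 32 + 16 + 8 + 4 + 1, so H^61 ≡ 74·16·74·16·23 ≡ 23 (mod 91)

23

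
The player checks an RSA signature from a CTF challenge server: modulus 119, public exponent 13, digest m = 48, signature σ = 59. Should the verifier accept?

Squares mod 119: σ^1≡59, σ^2≡30, σ^4≡67, σ^8≡86
13 = 8 + 4 + 1, so σ^13 ≡ 86·67·59 ≡ 94 (mod 119)
The recovered value 94 does not match the digest 48.

reject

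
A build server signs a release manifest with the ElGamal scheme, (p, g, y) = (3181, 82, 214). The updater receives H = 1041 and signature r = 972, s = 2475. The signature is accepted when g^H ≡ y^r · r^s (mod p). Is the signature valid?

valid

Left side g^H mod p:
82^2 = 6724 ≡ 362
82^4 ≡ 362^2 = 131044 ≡ 623
82^8 ≡ 623^2 = 388129 ≡ 47
82^16 ≡ 47^2 = 2209
82^32 ≡ 2209^2 = 4879681 ≡ 27
82^64 ≡ 27^2 = 729
82^128 ≡ 729^2 = 531441 ≡ 214
82^256 ≡ 214^2 = 45796 ≡ 1262
82^512 ≡ 1262^2 = 1592644 ≡ 2144
82^1024 ≡ 2144^2 = 4596736 ≡ 191
1041 = 1024 + 16 + 1, so 82^1041 ≡ 191·2209·82 ≡ 802 (mod 3181)
Right side y^r · r^s mod p:
214^2 = 45796 ≡ 1262
214^4 ≡ 1262^2 = 1592644 ≡ 2144
214^8 ≡ 2144^2 = 4596736 ≡ 191
214^16 ≡ 191^2 = 36481 ≡ 1490
214^32 ≡ 1490^2 = 2220100 ≡ 2943
214^64 ≡ 2943^2 = 8661249 ≡ 2567
214^128 ≡ 2567^2 = 6589489 ≡ 1638
214^256 ≡ 1638^2 = 2683044 ≡ 1461
214^512 ≡ 1461^2 = 2134521 ≡ 70
972 = 512 + 256 + 128 + 64 + 8 + 4, so 214^972 ≡ 70·1461·1638·2567·191·2144 ≡ 81 (mod 3181)
972^2 = 944784 ≡ 27
972^4 ≡ 27^2 = 729
972^8 ≡ 729^2 = 531441 ≡ 214
972^16 ≡ 214^2 = 45796 ≡ 1262
972^32 ≡ 1262^2 = 1592644 ≡ 2144
972^64 ≡ 2144^2 = 4596736 ≡ 191
972^128 ≡ 191^2 = 36481 ≡ 1490
972^256 ≡ 1490^2 = 2220100 ≡ 2943
972^512 ≡ 2943^2 = 8661249 ≡ 2567
972^1024 ≡ 2567^2 = 6589489 ≡ 1638
972^2048 ≡ 1638^2 = 2683044 ≡ 1461
2475 = 2048 + 256 + 128 + 32 + 8 + 2 + 1, so 972^2475 ≡ 1461·2943·1490·2144·214·27·972 ≡ 2916 (mod 3181)
81·2916 = 236196 ≡ 802 (mod 3181)
802 ≡ 802 (mod 3181), so the signature is genuine.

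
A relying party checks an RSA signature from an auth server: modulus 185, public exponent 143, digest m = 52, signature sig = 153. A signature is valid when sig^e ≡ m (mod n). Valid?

yes

sig^2 ≡ 153^2 = 23409 ≡ 99
sig^4 ≡ 99^2 = 9801 ≡ 181
sig^8 ≡ 181^2 = 32761 ≡ 16
sig^16 ≡ 16^2 = 256 ≡ 71
sig^32 ≡ 71^2 = 5041 ≡ 46
sig^64 ≡ 46^2 = 2116 ≡ 81
sig^128 ≡ 81^2 = 6561 ≡ 86
143 = 128 + 8 + 4 + 2 + 1, so sig^143 ≡ 86·16·181·99·153 ≡ 52 (mod 185)
sig^143 mod 185 = 52 matches m.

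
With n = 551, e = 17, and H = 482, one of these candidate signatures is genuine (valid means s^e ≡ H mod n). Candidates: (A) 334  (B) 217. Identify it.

A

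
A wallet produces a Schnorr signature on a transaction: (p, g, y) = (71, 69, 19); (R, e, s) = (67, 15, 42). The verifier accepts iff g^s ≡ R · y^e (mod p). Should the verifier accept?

reject

g^s mod p:
69^42 mod 71 = 57
R · y^e mod p:
19^15 mod 71 = 32
67·32 = 2144 ≡ 14 (mod 71)
57 ≠ 14; the check fails.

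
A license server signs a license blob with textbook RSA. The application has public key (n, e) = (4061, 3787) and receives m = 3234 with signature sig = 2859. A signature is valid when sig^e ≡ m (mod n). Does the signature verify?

does not verify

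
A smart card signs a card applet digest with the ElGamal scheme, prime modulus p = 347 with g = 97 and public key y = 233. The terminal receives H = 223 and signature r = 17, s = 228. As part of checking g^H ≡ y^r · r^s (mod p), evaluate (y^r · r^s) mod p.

215

233^2 = 54289 ≡ 157
233^4 ≡ 157^2 = 24649 ≡ 12
233^8 ≡ 12^2 = 144
233^16 ≡ 144^2 = 20736 ≡ 263
17 = 16 + 1, so 233^17 ≡ 263·233 ≡ 207 (mod 347)
17^2 = 289
17^4 ≡ 289^2 = 83521 ≡ 241
17^8 ≡ 241^2 = 58081 ≡ 132
17^16 ≡ 132^2 = 17424 ≡ 74
17^32 ≡ 74^2 = 5476 ≡ 271
17^64 ≡ 271^2 = 73441 ≡ 224
17^128 ≡ 224^2 = 50176 ≡ 208
228 = 128 + 64 + 32 + 4, so 17^228 ≡ 208·224·271·241 ≡ 110 (mod 347)
y^r · r^s ≡ 207·110 = 22770 ≡ 215 (mod 347)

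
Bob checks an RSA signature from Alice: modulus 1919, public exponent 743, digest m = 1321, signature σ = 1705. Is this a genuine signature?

Squares mod 1919: σ^1≡1705, σ^2≡1659, σ^4≡435, σ^8≡1163, σ^16≡1593, σ^32≡731, σ^64≡879, σ^128≡1203, σ^256≡283, σ^512≡1410
743 = 512 + 128 + 64 + 32 + 4 + 2 + 1, so σ^743 ≡ 1410·1203·879·731·435·1659·1705 ≡ 1321 (mod 1919)
1321 = m, so the signature checks out.

genuine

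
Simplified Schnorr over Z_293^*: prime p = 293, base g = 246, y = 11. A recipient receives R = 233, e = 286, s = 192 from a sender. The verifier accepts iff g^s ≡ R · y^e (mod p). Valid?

g^s mod p:
246^2 = 60516 ≡ 158
246^4 ≡ 158^2 = 24964 ≡ 59
246^8 ≡ 59^2 = 3481 ≡ 258
246^16 ≡ 258^2 = 66564 ≡ 53
246^32 ≡ 53^2 = 2809 ≡ 172
246^64 ≡ 172^2 = 29584 ≡ 284
246^128 ≡ 284^2 = 80656 ≡ 81
192 = 128 + 64, so 246^192 ≡ 81·284 ≡ 150 (mod 293)
R · y^e mod p:
11^2 = 121
11^4 ≡ 121^2 = 14641 ≡ 284
11^8 ≡ 284^2 = 80656 ≡ 81
11^16 ≡ 81^2 = 6561 ≡ 115
11^32 ≡ 115^2 = 13225 ≡ 40
11^64 ≡ 40^2 = 1600 ≡ 135
11^128 ≡ 135^2 = 18225 ≡ 59
11^256 ≡ 59^2 = 3481 ≡ 258
286 = 256 + 16 + 8 + 4 + 2, so 11^286 ≡ 258·115·81·284·121 ≡ 233 (mod 293)
233·233 = 54289 ≡ 84 (mod 293)
150 ≠ 84; the check fails.

no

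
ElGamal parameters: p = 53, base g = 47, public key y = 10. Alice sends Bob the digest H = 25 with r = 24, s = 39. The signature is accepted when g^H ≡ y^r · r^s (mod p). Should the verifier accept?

accept

Left side g^H mod p:
47^2 = 2209 ≡ 36
47^4 ≡ 36^2 = 1296 ≡ 24
47^8 ≡ 24^2 = 576 ≡ 46
47^16 ≡ 46^2 = 2116 ≡ 49
25 = 16 + 8 + 1, so 47^25 ≡ 49·46·47 ≡ 44 (mod 53)
Right side y^r · r^s mod p:
10^2 = 100 ≡ 47
10^4 ≡ 47^2 = 2209 ≡ 36
10^8 ≡ 36^2 = 1296 ≡ 24
10^16 ≡ 24^2 = 576 ≡ 46
24 = 16 + 8, so 10^24 ≡ 46·24 ≡ 44 (mod 53)
24^2 = 576 ≡ 46
24^4 ≡ 46^2 = 2116 ≡ 49
24^8 ≡ 49^2 = 2401 ≡ 16
24^16 ≡ 16^2 = 256 ≡ 44
24^32 ≡ 44^2 = 1936 ≡ 28
39 = 32 + 4 + 2 + 1, so 24^39 ≡ 28·49·46·24 ≡ 1 (mod 53)
44·1 = 44 ≡ 44 (mod 53)
44 ≡ 44 (mod 53), so the signature is genuine.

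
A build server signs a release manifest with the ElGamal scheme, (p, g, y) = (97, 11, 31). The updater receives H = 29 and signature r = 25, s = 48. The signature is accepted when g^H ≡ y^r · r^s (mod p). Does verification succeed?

passes

Left side g^H mod p:
Squares mod 97: 11^1≡11, 11^2≡24, 11^4≡91, 11^8≡36, 11^16≡35
29 = 16 + 8 + 4 + 1, so 11^29 ≡ 35·36·91·11 ≡ 66 (mod 97)
Right side y^r · r^s mod p:
Squares mod 97: 31^1≡31, 31^2≡88, 31^4≡81, 31^8≡62, 31^16≡61
25 = 16 + 8 + 1, so 31^25 ≡ 61·62·31 ≡ 66 (mod 97)
Squares mod 97: 25^1≡25, 25^2≡43, 25^4≡6, 25^8≡36, 25^16≡35, 25^32≡61
48 = 32 + 16, so 25^48 ≡ 61·35 ≡ 1 (mod 97)
66·1 = 66 ≡ 66 (mod 97)
66 ≡ 66 (mod 97), so the signature is genuine.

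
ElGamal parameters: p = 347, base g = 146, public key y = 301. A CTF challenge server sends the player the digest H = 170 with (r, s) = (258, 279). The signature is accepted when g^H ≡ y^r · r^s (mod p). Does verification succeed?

Left side g^H mod p:
146^2 = 21316 ≡ 149
146^4 ≡ 149^2 = 22201 ≡ 340
146^8 ≡ 340^2 = 115600 ≡ 49
146^16 ≡ 49^2 = 2401 ≡ 319
146^32 ≡ 319^2 = 101761 ≡ 90
146^64 ≡ 90^2 = 8100 ≡ 119
146^128 ≡ 119^2 = 14161 ≡ 281
170 = 128 + 32 + 8 + 2, so 146^170 ≡ 281·90·49·149 ≡ 120 (mod 347)
Right side y^r · r^s mod p:
301^2 = 90601 ≡ 34
301^4 ≡ 34^2 = 1156 ≡ 115
301^8 ≡ 115^2 = 13225 ≡ 39
301^16 ≡ 39^2 = 1521 ≡ 133
301^32 ≡ 133^2 = 17689 ≡ 339
301^64 ≡ 339^2 = 114921 ≡ 64
301^128 ≡ 64^2 = 4096 ≡ 279
301^256 ≡ 279^2 = 77841 ≡ 113
258 = 256 + 2, so 301^258 ≡ 113·34 ≡ 25 (mod 347)
258^2 = 66564 ≡ 287
258^4 ≡ 287^2 = 82369 ≡ 130
258^8 ≡ 130^2 = 16900 ≡ 244
258^16 ≡ 244^2 = 59536 ≡ 199
258^32 ≡ 199^2 = 39601 ≡ 43
258^64 ≡ 43^2 = 1849 ≡ 114
258^128 ≡ 114^2 = 12996 ≡ 157
258^256 ≡ 157^2 = 24649 ≡ 12
279 = 256 + 16 + 4 + 2 + 1, so 258^279 ≡ 12·199·130·287·258 ≡ 128 (mod 347)
25·128 = 3200 ≡ 77 (mod 347)
120 ≠ 77, so verification fails.

fails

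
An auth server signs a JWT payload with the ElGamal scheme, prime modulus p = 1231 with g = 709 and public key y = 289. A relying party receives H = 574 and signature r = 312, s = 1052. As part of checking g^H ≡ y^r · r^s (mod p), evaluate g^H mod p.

Squares mod 1231: 709^1≡709, 709^2≡433, 709^4≡377, 709^8≡564, 709^16≡498, 709^32≡573, 709^64≡883, 709^128≡466, 709^256≡500, 709^512≡107
574 = 512 + 32 + 16 + 8 + 4 + 2, so 709^574 ≡ 107·573·498·564·377·433 ≡ 602 (mod 1231)

602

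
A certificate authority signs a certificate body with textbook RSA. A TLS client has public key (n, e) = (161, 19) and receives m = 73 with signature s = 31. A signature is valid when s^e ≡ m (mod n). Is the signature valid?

valid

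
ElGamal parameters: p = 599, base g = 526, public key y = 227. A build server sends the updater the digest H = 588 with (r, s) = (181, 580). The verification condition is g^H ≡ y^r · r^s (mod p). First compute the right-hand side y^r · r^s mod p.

408

227^181 mod 599 = 512
181^580 mod 599 = 553
y^r · r^s ≡ 512·553 = 283136 ≡ 408 (mod 599)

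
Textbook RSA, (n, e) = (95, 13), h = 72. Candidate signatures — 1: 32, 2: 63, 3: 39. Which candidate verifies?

Candidate 1: Squares mod 95: 32^1≡32, 32^2≡74, 32^4≡61, 32^8≡16; 13 = 8 + 4 + 1, so 32^13 ≡ 16·61·32 ≡ 72 (mod 95)
  → matches h = 72
Candidate 2: Squares mod 95: 63^1≡63, 63^2≡74, 63^4≡61, 63^8≡16; 13 = 8 + 4 + 1, so 63^13 ≡ 16·61·63 ≡ 23 (mod 95)
Candidate 3: Squares mod 95: 39^1≡39, 39^2≡1, 39^4≡1, 39^8≡1; 13 = 8 + 4 + 1, so 39^13 ≡ 1·1·39 ≡ 39 (mod 95)

1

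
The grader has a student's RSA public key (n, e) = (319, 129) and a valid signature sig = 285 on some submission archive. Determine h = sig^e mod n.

sig^2 ≡ 285^2 = 81225 ≡ 199
sig^4 ≡ 199^2 = 39601 ≡ 45
sig^8 ≡ 45^2 = 2025 ≡ 111
sig^16 ≡ 111^2 = 12321 ≡ 199
sig^32 ≡ 199^2 = 39601 ≡ 45
sig^64 ≡ 45^2 = 2025 ≡ 111
sig^128 ≡ 111^2 = 12321 ≡ 199
129 = 128 + 1, so sig^129 ≡ 199·285 ≡ 252 (mod 319)

252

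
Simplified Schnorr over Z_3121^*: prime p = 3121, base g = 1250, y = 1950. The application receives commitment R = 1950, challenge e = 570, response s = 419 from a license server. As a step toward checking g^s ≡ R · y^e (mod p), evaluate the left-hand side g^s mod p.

1250^419 mod 3121 = 1171

1171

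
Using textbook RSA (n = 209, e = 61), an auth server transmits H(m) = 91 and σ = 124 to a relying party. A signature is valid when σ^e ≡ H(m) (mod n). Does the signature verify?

verifies

σ^2 ≡ 124^2 = 15376 ≡ 119
σ^4 ≡ 119^2 = 14161 ≡ 158
σ^8 ≡ 158^2 = 24964 ≡ 93
σ^16 ≡ 93^2 = 8649 ≡ 80
σ^32 ≡ 80^2 = 6400 ≡ 130
61 = 32 + 16 + 8 + 4 + 1, so σ^61 ≡ 130·80·93·158·124 ≡ 91 (mod 209)
91 = H(m), so the signature checks out.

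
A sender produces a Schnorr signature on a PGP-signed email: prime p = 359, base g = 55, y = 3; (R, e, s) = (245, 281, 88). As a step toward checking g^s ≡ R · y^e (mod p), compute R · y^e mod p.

5

3^2 = 9
3^4 ≡ 9^2 = 81
3^8 ≡ 81^2 = 6561 ≡ 99
3^16 ≡ 99^2 = 9801 ≡ 108
3^32 ≡ 108^2 = 11664 ≡ 176
3^64 ≡ 176^2 = 30976 ≡ 102
3^128 ≡ 102^2 = 10404 ≡ 352
3^256 ≡ 352^2 = 123904 ≡ 49
281 = 256 + 16 + 8 + 1, so 3^281 ≡ 49·108·99·3 ≡ 22 (mod 359)
R · y^e ≡ 245·22 = 5390 ≡ 5 (mod 359)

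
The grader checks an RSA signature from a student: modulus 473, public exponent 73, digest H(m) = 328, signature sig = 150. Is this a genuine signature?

forged

sig^2 ≡ 150^2 = 22500 ≡ 269
sig^4 ≡ 269^2 = 72361 ≡ 465
sig^8 ≡ 465^2 = 216225 ≡ 64
sig^16 ≡ 64^2 = 4096 ≡ 312
sig^32 ≡ 312^2 = 97344 ≡ 379
sig^64 ≡ 379^2 = 143641 ≡ 322
73 = 64 + 8 + 1, so sig^73 ≡ 322·64·150 ≡ 145 (mod 473)
145 ≠ 328, so verification fails.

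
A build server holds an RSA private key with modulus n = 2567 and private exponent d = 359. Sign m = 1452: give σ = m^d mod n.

m^359 mod 2567 = 1304

1304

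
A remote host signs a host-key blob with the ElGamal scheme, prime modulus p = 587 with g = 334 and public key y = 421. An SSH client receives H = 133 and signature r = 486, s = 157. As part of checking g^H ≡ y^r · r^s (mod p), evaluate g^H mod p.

335

334^133 mod 587 = 335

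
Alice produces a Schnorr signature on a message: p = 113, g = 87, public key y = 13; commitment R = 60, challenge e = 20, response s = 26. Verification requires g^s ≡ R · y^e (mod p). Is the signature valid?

valid

g^s mod p:
87^2 = 7569 ≡ 111
87^4 ≡ 111^2 = 12321 ≡ 4
87^8 ≡ 4^2 = 16
87^16 ≡ 16^2 = 256 ≡ 30
26 = 16 + 8 + 2, so 87^26 ≡ 30·16·111 ≡ 57 (mod 113)
R · y^e mod p:
13^2 = 169 ≡ 56
13^4 ≡ 56^2 = 3136 ≡ 85
13^8 ≡ 85^2 = 7225 ≡ 106
13^16 ≡ 106^2 = 11236 ≡ 49
20 = 16 + 4, so 13^20 ≡ 49·85 ≡ 97 (mod 113)
60·97 = 5820 ≡ 57 (mod 113)
57 ≡ 57 (mod 113); signature holds.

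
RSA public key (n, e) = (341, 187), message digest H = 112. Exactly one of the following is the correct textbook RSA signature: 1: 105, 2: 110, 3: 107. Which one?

Candidate 1: Squares mod 341: 105^1≡105, 105^2≡113, 105^4≡152, 105^8≡257, 105^16≡236, 105^32≡113, 105^64≡152, 105^128≡257; 187 = 128 + 32 + 16 + 8 + 2 + 1, so 105^187 ≡ 257·113·236·257·113·105 ≡ 272 (mod 341)
Candidate 2: Squares mod 341: 110^1≡110, 110^2≡165, 110^4≡286, 110^8≡297, 110^16≡231, 110^32≡165, 110^64≡286, 110^128≡297; 187 = 128 + 32 + 16 + 8 + 2 + 1, so 110^187 ≡ 297·165·231·297·165·110 ≡ 198 (mod 341)
Candidate 3: Squares mod 341: 107^1≡107, 107^2≡196, 107^4≡224, 107^8≡49, 107^16≡14, 107^32≡196, 107^64≡224, 107^128≡49; 187 = 128 + 32 + 16 + 8 + 2 + 1, so 107^187 ≡ 49·196·14·49·196·107 ≡ 112 (mod 341)
  → matches H = 112

3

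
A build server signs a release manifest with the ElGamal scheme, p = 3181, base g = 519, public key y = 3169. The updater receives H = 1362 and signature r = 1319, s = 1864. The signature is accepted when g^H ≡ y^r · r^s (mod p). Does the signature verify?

verifies

Left side g^H mod p:
Squares mod 3181: 519^1≡519, 519^2≡2157, 519^4≡2027, 519^8≡2058, 519^16≡1453, 519^32≡2206, 519^64≡2687, 519^128≡2280, 519^256≡646, 519^512≡605, 519^1024≡210
1362 = 1024 + 256 + 64 + 16 + 2, so 519^1362 ≡ 210·646·2687·1453·2157 ≡ 775 (mod 3181)
Right side y^r · r^s mod p:
Squares mod 3181: 3169^1≡3169, 3169^2≡144, 3169^4≡1650, 3169^8≡2745, 3169^16≡2417, 3169^32≡1573, 3169^64≡2692, 3169^128≡546, 3169^256≡2283, 3169^512≡1611, 3169^1024≡2806
1319 = 1024 + 256 + 32 + 4 + 2 + 1, so 3169^1319 ≡ 2806·2283·1573·1650·144·3169 ≡ 2597 (mod 3181)
Squares mod 3181: 1319^1≡1319, 1319^2≡2935, 1319^4≡77, 1319^8≡2748, 1319^16≡2991, 1319^32≡1109, 1319^64≡2015, 1319^128≡1269, 1319^256≡775, 1319^512≡2597, 1319^1024≡689
1864 = 1024 + 512 + 256 + 64 + 8, so 1319^1864 ≡ 689·2597·775·2015·2748 ≡ 1453 (mod 3181)
2597·1453 = 3773441 ≡ 775 (mod 3181)
775 ≡ 775 (mod 3181), so the signature is genuine.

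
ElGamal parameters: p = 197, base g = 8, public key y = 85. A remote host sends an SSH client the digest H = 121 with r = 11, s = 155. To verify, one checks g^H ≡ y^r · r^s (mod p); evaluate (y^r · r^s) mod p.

85^2 = 7225 ≡ 133
85^4 ≡ 133^2 = 17689 ≡ 156
85^8 ≡ 156^2 = 24336 ≡ 105
11 = 8 + 2 + 1, so 85^11 ≡ 105·133·85 ≡ 100 (mod 197)
11^2 = 121
11^4 ≡ 121^2 = 14641 ≡ 63
11^8 ≡ 63^2 = 3969 ≡ 29
11^16 ≡ 29^2 = 841 ≡ 53
11^32 ≡ 53^2 = 2809 ≡ 51
11^64 ≡ 51^2 = 2601 ≡ 40
11^128 ≡ 40^2 = 1600 ≡ 24
155 = 128 + 16 + 8 + 2 + 1, so 11^155 ≡ 24·53·29·121·11 ≡ 12 (mod 197)
y^r · r^s ≡ 100·12 = 1200 ≡ 18 (mod 197)

18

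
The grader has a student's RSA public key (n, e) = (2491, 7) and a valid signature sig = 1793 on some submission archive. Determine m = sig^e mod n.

2030

sig^2 ≡ 1793^2 = 3214849 ≡ 1459
sig^4 ≡ 1459^2 = 2128681 ≡ 1367
7 = 4 + 2 + 1, so sig^7 ≡ 1367·1459·1793 ≡ 2030 (mod 2491)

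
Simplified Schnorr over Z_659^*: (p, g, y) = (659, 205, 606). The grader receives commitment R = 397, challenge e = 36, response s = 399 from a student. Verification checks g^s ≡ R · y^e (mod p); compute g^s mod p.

205^399 mod 659 = 574

574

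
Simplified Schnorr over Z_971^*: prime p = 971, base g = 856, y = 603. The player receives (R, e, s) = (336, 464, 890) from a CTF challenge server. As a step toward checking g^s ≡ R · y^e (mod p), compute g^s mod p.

762

Squares mod 971: 856^1≡856, 856^2≡602, 856^4≡221, 856^8≡291, 856^16≡204, 856^32≡834, 856^64≡320, 856^128≡445, 856^256≡912, 856^512≡568
890 = 512 + 256 + 64 + 32 + 16 + 8 + 2, so 856^890 ≡ 568·912·320·834·204·291·602 ≡ 762 (mod 971)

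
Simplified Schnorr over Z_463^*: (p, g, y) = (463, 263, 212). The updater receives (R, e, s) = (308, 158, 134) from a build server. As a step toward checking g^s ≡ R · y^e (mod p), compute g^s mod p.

Squares mod 463: 263^1≡263, 263^2≡182, 263^4≡251, 263^8≡33, 263^16≡163, 263^32≡178, 263^64≡200, 263^128≡182
134 = 128 + 4 + 2, so 263^134 ≡ 182·251·182 ≡ 33 (mod 463)

33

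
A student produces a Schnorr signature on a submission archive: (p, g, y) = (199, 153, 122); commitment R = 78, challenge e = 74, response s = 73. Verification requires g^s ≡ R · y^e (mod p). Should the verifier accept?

g^s mod p:
153^73 mod 199 = 108
R · y^e mod p:
122^74 mod 199 = 45
78·45 = 3510 ≡ 127 (mod 199)
108 ≠ 127; the check fails.

reject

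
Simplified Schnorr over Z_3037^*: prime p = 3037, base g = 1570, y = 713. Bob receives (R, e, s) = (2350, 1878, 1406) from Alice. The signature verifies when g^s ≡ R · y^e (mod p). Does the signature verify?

g^s mod p:
1570^2 = 2464900 ≡ 1893
1570^4 ≡ 1893^2 = 3583449 ≡ 2826
1570^8 ≡ 2826^2 = 7986276 ≡ 2003
1570^16 ≡ 2003^2 = 4012009 ≡ 132
1570^32 ≡ 132^2 = 17424 ≡ 2239
1570^64 ≡ 2239^2 = 5013121 ≡ 2071
1570^128 ≡ 2071^2 = 4289041 ≡ 797
1570^256 ≡ 797^2 = 635209 ≡ 476
1570^512 ≡ 476^2 = 226576 ≡ 1838
1570^1024 ≡ 1838^2 = 3378244 ≡ 1100
1406 = 1024 + 256 + 64 + 32 + 16 + 8 + 4 + 2, so 1570^1406 ≡ 1100·476·2071·2239·132·2003·2826·1893 ≡ 2229 (mod 3037)
R · y^e mod p:
713^2 = 508369 ≡ 1190
713^4 ≡ 1190^2 = 1416100 ≡ 858
713^8 ≡ 858^2 = 736164 ≡ 1210
713^16 ≡ 1210^2 = 1464100 ≡ 266
713^32 ≡ 266^2 = 70756 ≡ 905
713^64 ≡ 905^2 = 819025 ≡ 2072
713^128 ≡ 2072^2 = 4293184 ≡ 1903
713^256 ≡ 1903^2 = 3621409 ≡ 1305
713^512 ≡ 1305^2 = 1703025 ≡ 2305
713^1024 ≡ 2305^2 = 5313025 ≡ 1312
1878 = 1024 + 512 + 256 + 64 + 16 + 4 + 2, so 713^1878 ≡ 1312·2305·1305·2072·266·858·1190 ≡ 819 (mod 3037)
2350·819 = 1924650 ≡ 2229 (mod 3037)
2229 ≡ 2229 (mod 3037); signature holds.

verifies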